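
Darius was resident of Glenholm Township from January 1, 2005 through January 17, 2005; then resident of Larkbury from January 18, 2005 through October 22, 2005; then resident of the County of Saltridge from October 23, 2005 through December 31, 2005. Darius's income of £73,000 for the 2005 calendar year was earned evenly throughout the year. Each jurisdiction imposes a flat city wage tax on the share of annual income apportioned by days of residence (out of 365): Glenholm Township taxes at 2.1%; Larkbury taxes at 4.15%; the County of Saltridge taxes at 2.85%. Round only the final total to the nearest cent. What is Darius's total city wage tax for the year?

Glenholm Township, January 1 – January 17, 2005: 17 days → £73,000 × 2.1% × 17/365 = £71.4000
Larkbury, January 18 – October 22, 2005: 278 days → £73,000 × 4.15% × 278/365 = £2,307.4000
The County of Saltridge, October 23 – December 31, 2005: 70 days → £73,000 × 2.85% × 70/365 = £399.0000
Total = £2,777.8000

£2,777.80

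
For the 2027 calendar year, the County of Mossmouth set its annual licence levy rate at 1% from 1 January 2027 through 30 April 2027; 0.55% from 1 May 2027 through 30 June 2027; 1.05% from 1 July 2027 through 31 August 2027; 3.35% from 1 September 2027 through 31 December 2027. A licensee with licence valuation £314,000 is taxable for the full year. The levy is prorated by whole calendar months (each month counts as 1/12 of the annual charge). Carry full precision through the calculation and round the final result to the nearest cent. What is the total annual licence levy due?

1 January – 30 April 2027: 4 months at 1% → £314,000 × 1% × 4/12 = £1,046.6667
1 May – 30 June 2027: 2 months at 0.55% → £314,000 × 0.55% × 2/12 = £287.8333
1 July – 31 August 2027: 2 months at 1.05% → £314,000 × 1.05% × 2/12 = £549.5000
1 September – 31 December 2027: 4 months at 3.35% → £314,000 × 3.35% × 4/12 = £3,506.3333
Total = £5,390.3333

£5,390.33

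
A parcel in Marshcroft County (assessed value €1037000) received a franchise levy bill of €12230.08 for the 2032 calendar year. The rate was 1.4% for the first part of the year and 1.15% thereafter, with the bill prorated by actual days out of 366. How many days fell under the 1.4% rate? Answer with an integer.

43 days

Let d = days at the first rate; then 366 − d days at the second rate.
€1037000 × [1.4%·d + 1.15%·(366−d)] / 366 = €12230.08
Solving gives d = 43, so the new rate took effect on 13 Feb 2032.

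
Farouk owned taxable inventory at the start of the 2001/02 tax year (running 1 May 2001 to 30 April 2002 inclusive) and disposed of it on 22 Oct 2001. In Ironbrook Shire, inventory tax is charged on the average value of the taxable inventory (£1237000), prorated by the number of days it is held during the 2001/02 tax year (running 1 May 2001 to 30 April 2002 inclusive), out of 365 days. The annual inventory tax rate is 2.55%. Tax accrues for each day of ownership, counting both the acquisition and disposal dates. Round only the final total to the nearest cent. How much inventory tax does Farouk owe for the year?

£15123.60

Days held (1 May – 22 Oct 2001): 175 out of 365
Tax = £1237000 × 2.55% × 175/365 = £15123.5959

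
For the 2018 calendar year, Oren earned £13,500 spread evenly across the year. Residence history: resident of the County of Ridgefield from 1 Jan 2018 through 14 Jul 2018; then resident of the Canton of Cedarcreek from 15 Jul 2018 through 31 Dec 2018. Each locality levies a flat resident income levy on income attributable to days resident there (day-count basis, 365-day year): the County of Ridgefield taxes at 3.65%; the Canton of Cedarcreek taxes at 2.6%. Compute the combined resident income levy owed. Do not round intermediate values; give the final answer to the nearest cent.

£426.73

The County of Ridgefield, 1 Jan – 14 Jul 2018: 195 days → £13,500 × 3.65% × 195/365 = £263.2500
The Canton of Cedarcreek, 15 Jul – 31 Dec 2018: 170 days → £13,500 × 2.6% × 170/365 = £163.4795
Total = £426.7295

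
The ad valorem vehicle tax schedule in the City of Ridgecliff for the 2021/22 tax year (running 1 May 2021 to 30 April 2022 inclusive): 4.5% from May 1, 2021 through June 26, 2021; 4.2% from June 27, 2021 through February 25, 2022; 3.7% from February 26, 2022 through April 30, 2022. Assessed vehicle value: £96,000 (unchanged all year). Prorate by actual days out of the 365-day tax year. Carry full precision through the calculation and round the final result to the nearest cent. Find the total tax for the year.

May 1 – June 26, 2021: 57 days at 4.5% → £96,000 × 4.5% × 57/365 = £674.6301
June 27, 2021 – February 25, 2022: 244 days at 4.2% → £96,000 × 4.2% × 244/365 = £2,695.3644
February 26 – April 30, 2022: 64 days at 3.7% → £96,000 × 3.7% × 64/365 = £622.8164
Total = £3,992.8110

£3,992.81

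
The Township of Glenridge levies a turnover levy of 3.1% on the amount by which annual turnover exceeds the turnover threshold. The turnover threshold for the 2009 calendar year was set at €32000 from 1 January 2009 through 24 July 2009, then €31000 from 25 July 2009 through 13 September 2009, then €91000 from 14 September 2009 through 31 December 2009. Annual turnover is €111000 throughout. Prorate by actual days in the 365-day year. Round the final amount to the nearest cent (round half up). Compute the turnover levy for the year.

€1907.14

1 January – 24 July 2009: 205 days, exemption €32000 → (€111000 − €32000) × 3.1% × 205/365 = €1375.4658
25 July – 13 September 2009: 51 days, exemption €31000 → (€111000 − €31000) × 3.1% × 51/365 = €346.5205
14 September – 31 December 2009: 109 days, exemption €91000 → (€111000 − €91000) × 3.1% × 109/365 = €185.1507
Total = €1907.1370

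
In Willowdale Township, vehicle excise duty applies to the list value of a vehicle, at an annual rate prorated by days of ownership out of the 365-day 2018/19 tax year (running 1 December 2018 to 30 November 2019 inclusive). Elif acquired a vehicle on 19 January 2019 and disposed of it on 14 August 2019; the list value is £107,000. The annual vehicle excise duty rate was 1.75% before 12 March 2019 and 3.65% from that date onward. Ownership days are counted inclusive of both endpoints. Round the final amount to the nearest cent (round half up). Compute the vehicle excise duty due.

£1,935.97

19 January – 11 March 2019: 52 days at 1.75% → £107,000 × 1.75% × 52/365 = £266.7671
12 March – 14 August 2019: 156 days at 3.65% → £107,000 × 3.65% × 156/365 = £1,669.2000
Total = £1,935.9671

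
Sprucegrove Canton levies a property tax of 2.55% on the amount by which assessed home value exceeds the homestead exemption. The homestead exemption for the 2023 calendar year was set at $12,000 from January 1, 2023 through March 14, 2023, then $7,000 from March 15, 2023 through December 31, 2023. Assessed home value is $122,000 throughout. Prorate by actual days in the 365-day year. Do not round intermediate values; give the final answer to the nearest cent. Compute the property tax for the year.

$2,907.00

January 1 – March 14, 2023: 73 days, exemption $12,000 → ($122,000 − $12,000) × 2.55% × 73/365 = $561.0000
March 15 – December 31, 2023: 292 days, exemption $7,000 → ($122,000 − $7,000) × 2.55% × 292/365 = $2,346.0000
Total = $2,907.0000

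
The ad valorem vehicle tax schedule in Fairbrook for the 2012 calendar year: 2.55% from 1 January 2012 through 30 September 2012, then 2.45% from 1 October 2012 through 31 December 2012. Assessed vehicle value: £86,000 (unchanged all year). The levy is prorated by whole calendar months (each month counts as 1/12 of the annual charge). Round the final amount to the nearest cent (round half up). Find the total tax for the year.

£2,171.50

1 January – 30 September 2012: 9 months at 2.55% → £86,000 × 2.55% × 9/12 = £1,644.7500
1 October – 31 December 2012: 3 months at 2.45% → £86,000 × 2.45% × 3/12 = £526.7500
Total = £2,171.5000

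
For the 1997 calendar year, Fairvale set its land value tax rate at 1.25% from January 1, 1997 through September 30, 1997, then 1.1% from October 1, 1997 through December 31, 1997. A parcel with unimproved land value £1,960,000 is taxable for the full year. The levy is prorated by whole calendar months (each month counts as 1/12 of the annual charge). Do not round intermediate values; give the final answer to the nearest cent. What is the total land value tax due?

£23,765.00

January 1 – September 30, 1997: 9 months at 1.25% → £1,960,000 × 1.25% × 9/12 = £18,375.0000
October 1 – December 31, 1997: 3 months at 1.1% → £1,960,000 × 1.1% × 3/12 = £5,390.0000
Total = £23,765.0000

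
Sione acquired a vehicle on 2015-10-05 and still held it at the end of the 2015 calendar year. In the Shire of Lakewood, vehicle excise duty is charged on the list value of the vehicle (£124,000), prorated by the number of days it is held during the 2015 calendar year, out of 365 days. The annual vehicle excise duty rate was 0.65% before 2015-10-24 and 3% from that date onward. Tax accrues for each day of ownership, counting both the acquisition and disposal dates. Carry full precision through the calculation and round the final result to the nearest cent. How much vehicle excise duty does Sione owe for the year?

£745.19

2015-10-05 to 2015-10-23: 19 days at 0.65% → £124,000 × 0.65% × 19/365 = £41.9562
2015-10-24 to 2015-12-31: 69 days at 3% → £124,000 × 3% × 69/365 = £703.2329
Total = £745.1890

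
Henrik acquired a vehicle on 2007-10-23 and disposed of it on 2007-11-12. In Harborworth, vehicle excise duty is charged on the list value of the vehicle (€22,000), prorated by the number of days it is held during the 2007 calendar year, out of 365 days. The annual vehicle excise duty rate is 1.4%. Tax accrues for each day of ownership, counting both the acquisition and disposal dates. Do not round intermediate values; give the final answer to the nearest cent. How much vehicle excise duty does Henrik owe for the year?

Days held (2007-10-23 to 2007-11-12): 21 out of 365
Tax = €22,000 × 1.4% × 21/365 = €17.7205

€17.72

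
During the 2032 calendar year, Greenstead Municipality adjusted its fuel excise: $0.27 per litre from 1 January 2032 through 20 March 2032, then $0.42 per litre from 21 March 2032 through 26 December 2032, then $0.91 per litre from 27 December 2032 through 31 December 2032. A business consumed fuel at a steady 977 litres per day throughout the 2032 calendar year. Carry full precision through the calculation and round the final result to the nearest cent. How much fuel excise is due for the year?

$140854.09

1 January – 20 March 2032: 80 days × 977 litres/day = 78,160 litres at $0.27/litre → $21103.20
21 March – 26 December 2032: 281 days × 977 litres/day = 274,537 litres at $0.42/litre → $115305.54
27 December – 31 December 2032: 5 days × 977 litres/day = 4,885 litres at $0.91/litre → $4445.35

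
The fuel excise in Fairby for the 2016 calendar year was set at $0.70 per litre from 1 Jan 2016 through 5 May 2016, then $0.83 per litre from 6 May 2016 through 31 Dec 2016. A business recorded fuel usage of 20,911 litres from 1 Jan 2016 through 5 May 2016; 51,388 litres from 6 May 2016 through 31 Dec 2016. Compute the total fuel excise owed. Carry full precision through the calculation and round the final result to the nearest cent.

$57,289.74

1 Jan – 5 May 2016: 20,911 litres at $0.70/litre → $14,637.70
6 May – 31 Dec 2016: 51,388 litres at $0.83/litre → $42,652.04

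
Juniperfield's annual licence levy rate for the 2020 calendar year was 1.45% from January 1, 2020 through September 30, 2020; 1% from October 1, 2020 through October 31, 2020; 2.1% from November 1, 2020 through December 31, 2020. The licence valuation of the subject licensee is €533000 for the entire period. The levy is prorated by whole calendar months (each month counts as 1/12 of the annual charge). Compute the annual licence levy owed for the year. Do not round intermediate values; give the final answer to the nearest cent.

€8106.04

January 1 – September 30, 2020: 9 months at 1.45% → €533000 × 1.45% × 9/12 = €5796.3750
October 1 – October 31, 2020: 1 month at 1% → €533000 × 1% × 1/12 = €444.1667
November 1 – December 31, 2020: 2 months at 2.1% → €533000 × 2.1% × 2/12 = €1865.5000
Total = €8106.0417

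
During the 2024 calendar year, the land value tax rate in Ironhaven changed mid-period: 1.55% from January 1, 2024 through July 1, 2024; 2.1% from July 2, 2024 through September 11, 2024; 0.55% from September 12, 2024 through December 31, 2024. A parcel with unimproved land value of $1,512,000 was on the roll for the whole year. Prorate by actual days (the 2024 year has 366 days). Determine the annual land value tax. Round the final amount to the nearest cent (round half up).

January 1 – July 1, 2024: 183 days at 1.55% → $1,512,000 × 1.55% × 183/366 = $11,718.0000
July 2 – September 11, 2024: 72 days at 2.1% → $1,512,000 × 2.1% × 72/366 = $6,246.2951
September 12 – December 31, 2024: 111 days at 0.55% → $1,512,000 × 0.55% × 111/366 = $2,522.0656
Total = $20,486.3607

$20,486.36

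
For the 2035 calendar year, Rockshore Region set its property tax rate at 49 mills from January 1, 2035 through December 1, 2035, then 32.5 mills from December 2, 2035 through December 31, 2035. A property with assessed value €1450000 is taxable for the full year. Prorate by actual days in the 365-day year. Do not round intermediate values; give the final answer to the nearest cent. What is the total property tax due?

January 1 – December 1, 2035: 335 days at 49 mills → €1450000 × 4.9% × 335/365 = €65210.2740
December 2 – December 31, 2035: 30 days at 32.5 mills → €1450000 × 3.25% × 30/365 = €3873.2877
Total = €69083.5616

€69083.56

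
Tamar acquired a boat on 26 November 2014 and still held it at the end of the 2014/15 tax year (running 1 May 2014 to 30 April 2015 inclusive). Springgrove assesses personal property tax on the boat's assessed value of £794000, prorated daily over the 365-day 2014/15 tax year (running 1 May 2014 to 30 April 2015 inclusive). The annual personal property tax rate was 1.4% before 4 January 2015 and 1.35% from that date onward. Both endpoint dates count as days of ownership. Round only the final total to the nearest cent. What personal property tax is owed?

26 November 2014 – 3 January 2015: 39 days at 1.4% → £794000 × 1.4% × 39/365 = £1187.7370
4 January – 30 April 2015: 117 days at 1.35% → £794000 × 1.35% × 117/365 = £3435.9534
Total = £4623.6904

£4623.69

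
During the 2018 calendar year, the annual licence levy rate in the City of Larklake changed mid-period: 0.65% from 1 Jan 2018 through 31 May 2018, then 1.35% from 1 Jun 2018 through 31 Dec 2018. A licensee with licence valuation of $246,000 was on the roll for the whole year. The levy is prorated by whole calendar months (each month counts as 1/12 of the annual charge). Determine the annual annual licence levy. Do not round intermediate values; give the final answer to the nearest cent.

1 Jan – 31 May 2018: 5 months at 0.65% → $246,000 × 0.65% × 5/12 = $666.2500
1 Jun – 31 Dec 2018: 7 months at 1.35% → $246,000 × 1.35% × 7/12 = $1,937.2500
Total = $2,603.5000

$2,603.50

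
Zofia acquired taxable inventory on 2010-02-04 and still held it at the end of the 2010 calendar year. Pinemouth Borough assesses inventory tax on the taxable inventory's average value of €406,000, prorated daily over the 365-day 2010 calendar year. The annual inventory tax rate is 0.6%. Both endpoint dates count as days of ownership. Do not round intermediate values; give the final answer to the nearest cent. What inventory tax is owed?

Days held (2010-02-04 to 2010-12-31): 331 out of 365
Tax = €406,000 × 0.6% × 331/365 = €2,209.0849

€2,209.08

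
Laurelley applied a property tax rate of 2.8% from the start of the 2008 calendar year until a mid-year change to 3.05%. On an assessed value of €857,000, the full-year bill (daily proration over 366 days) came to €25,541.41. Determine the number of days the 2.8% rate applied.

Let d = days at the first rate; then 366 − d days at the second rate.
€857,000 × [2.8%·d + 3.05%·(366−d)] / 366 = €25,541.41
Solving gives d = 102, so the new rate took effect on 12 Apr 2008.

102 days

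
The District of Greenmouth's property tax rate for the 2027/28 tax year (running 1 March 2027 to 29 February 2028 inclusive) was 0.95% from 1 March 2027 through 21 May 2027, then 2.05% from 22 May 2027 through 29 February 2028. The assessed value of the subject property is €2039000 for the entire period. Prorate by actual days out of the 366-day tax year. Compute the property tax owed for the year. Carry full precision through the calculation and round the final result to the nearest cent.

€36774.42

1 March – 21 May 2027: 82 days at 0.95% → €2039000 × 0.95% × 82/366 = €4339.8388
22 May 2027 – 29 February 2028: 284 days at 2.05% → €2039000 × 2.05% × 284/366 = €32434.5847
Total = €36774.4235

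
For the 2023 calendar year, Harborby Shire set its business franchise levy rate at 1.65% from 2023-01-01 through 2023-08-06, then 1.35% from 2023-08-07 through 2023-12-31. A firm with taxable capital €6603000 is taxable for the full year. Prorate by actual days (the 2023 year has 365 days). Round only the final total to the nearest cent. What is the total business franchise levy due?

2023-01-01 to 2023-08-06: 218 days at 1.65% → €6603000 × 1.65% × 218/365 = €65071.2082
2023-08-07 to 2023-12-31: 147 days at 1.35% → €6603000 × 1.35% × 147/365 = €35900.4205
Total = €100971.6288

€100971.63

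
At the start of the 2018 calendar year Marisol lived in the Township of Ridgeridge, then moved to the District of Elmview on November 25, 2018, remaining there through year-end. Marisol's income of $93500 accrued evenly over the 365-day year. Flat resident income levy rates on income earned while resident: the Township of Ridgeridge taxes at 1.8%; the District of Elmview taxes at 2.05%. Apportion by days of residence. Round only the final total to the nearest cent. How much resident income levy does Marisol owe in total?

$1706.70

The Township of Ridgeridge, January 1 – November 24, 2018: 328 days → $93500 × 1.8% × 328/365 = $1512.3945
The District of Elmview, November 25 – December 31, 2018: 37 days → $93500 × 2.05% × 37/365 = $194.3007
Total = $1706.6952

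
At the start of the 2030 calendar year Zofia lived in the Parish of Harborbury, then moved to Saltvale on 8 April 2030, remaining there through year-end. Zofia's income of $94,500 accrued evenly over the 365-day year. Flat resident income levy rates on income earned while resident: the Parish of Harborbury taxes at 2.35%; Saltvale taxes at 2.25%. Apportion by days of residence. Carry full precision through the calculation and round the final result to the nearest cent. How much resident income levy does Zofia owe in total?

$2,151.36

The Parish of Harborbury, 1 January – 7 April 2030: 97 days → $94,500 × 2.35% × 97/365 = $590.1719
Saltvale, 8 April – 31 December 2030: 268 days → $94,500 × 2.25% × 268/365 = $1,561.1918
Total = $2,151.3637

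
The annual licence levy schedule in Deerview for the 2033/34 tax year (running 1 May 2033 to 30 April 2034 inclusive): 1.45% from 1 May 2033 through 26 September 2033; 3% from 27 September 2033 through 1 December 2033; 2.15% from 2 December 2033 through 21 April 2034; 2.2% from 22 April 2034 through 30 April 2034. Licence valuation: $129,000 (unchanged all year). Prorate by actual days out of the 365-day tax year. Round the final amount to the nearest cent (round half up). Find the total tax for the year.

$2,604.74

1 May – 26 September 2033: 149 days at 1.45% → $129,000 × 1.45% × 149/365 = $763.5740
27 September – 1 December 2033: 66 days at 3% → $129,000 × 3% × 66/365 = $699.7808
2 December 2033 – 21 April 2034: 141 days at 2.15% → $129,000 × 2.15% × 141/365 = $1,071.4068
22 April – 30 April 2034: 9 days at 2.2% → $129,000 × 2.2% × 9/365 = $69.9781
Total = $2,604.7397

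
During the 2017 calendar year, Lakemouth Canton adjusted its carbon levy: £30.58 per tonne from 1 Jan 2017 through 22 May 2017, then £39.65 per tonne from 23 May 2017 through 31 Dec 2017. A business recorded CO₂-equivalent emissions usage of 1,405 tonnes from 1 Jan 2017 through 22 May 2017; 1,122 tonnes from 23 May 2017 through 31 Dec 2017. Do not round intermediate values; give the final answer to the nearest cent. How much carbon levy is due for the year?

1 Jan – 22 May 2017: 1,405 tonnes at £30.58/tonne → £42,964.90
23 May – 31 Dec 2017: 1,122 tonnes at £39.65/tonne → £44,487.30

£87,452.20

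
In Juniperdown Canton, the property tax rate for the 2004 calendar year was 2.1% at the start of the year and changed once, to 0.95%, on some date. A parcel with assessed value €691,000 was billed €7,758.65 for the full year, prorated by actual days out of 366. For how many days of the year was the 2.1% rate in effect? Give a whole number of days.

55 days

Let d = days at the first rate; then 366 − d days at the second rate.
€691,000 × [2.1%·d + 0.95%·(366−d)] / 366 = €7,758.65
Solving gives d = 55, so the new rate took effect on February 25, 2004.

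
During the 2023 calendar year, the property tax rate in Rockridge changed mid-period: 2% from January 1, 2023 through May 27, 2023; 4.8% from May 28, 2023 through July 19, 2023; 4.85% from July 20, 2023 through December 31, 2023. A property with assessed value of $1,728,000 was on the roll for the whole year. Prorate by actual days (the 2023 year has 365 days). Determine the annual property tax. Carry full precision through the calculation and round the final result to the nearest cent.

January 1 – May 27, 2023: 147 days at 2% → $1,728,000 × 2% × 147/365 = $13,918.6849
May 28 – July 19, 2023: 53 days at 4.8% → $1,728,000 × 4.8% × 53/365 = $12,043.9233
July 20 – December 31, 2023: 165 days at 4.85% → $1,728,000 × 4.85% × 165/365 = $37,885.8082
Total = $63,848.4164

$63,848.42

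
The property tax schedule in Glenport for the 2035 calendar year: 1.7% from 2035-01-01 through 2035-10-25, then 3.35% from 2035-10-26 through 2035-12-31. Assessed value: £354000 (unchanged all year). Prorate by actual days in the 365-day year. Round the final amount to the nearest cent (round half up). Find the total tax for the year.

2035-01-01 to 2035-10-25: 298 days at 1.7% → £354000 × 1.7% × 298/365 = £4913.3260
2035-10-26 to 2035-12-31: 67 days at 3.35% → £354000 × 3.35% × 67/365 = £2176.8575
Total = £7090.1836

£7090.18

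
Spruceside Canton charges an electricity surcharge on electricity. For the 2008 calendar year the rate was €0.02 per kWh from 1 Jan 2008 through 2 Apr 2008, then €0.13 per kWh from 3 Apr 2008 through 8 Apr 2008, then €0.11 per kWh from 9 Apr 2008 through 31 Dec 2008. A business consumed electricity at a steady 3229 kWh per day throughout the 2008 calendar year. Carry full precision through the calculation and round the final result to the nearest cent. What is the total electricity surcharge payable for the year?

1 Jan – 2 Apr 2008: 93 days × 3229 kWh/day = 300,297 kWh at €0.02/kWh → €6,005.94
3 Apr – 8 Apr 2008: 6 days × 3229 kWh/day = 19,374 kWh at €0.13/kWh → €2,518.62
9 Apr – 31 Dec 2008: 267 days × 3229 kWh/day = 862,143 kWh at €0.11/kWh → €94,835.73

€103,360.29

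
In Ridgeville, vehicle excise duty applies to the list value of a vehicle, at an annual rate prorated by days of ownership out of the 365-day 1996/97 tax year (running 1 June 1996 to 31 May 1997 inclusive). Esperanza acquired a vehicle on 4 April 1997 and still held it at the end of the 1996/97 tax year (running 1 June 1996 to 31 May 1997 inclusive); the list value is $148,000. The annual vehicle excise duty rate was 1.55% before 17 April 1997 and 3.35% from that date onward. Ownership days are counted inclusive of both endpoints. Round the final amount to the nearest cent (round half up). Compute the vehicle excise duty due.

4 April – 16 April 1997: 13 days at 1.55% → $148,000 × 1.55% × 13/365 = $81.7041
17 April – 31 May 1997: 45 days at 3.35% → $148,000 × 3.35% × 45/365 = $611.2603
Total = $692.9644

$692.96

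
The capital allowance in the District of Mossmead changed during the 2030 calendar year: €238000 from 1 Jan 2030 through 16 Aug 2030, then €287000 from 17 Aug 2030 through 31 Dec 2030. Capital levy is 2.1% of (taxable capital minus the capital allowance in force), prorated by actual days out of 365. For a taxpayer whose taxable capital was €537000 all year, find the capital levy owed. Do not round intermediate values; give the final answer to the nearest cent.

€5892.77

1 Jan – 16 Aug 2030: 228 days, exemption €238000 → (€537000 − €238000) × 2.1% × 228/365 = €3922.2247
17 Aug – 31 Dec 2030: 137 days, exemption €287000 → (€537000 − €287000) × 2.1% × 137/365 = €1970.5479
Total = €5892.7726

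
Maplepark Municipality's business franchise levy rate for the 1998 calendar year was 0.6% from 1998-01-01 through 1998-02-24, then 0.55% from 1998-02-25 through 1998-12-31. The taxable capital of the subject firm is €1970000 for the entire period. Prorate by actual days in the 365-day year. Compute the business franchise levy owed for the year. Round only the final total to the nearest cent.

€10983.42

1998-01-01 to 1998-02-24: 55 days at 0.6% → €1970000 × 0.6% × 55/365 = €1781.0959
1998-02-25 to 1998-12-31: 310 days at 0.55% → €1970000 × 0.55% × 310/365 = €9202.3288
Total = €10983.4247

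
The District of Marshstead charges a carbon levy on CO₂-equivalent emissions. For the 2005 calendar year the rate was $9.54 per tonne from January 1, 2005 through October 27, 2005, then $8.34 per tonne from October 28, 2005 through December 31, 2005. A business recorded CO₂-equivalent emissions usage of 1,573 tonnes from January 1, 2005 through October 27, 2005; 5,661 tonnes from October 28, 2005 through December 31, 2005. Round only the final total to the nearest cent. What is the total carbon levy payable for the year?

$62,219.16

January 1 – October 27, 2005: 1,573 tonnes at $9.54/tonne → $15,006.42
October 28 – December 31, 2005: 5,661 tonnes at $8.34/tonne → $47,212.74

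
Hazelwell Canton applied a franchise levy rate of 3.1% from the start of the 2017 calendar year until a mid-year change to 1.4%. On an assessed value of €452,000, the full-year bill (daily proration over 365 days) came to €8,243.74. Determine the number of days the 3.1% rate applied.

91 days

Let d = days at the first rate; then 365 − d days at the second rate.
€452,000 × [3.1%·d + 1.4%·(365−d)] / 365 = €8,243.74
Solving gives d = 91, so the new rate took effect on 2 April 2017.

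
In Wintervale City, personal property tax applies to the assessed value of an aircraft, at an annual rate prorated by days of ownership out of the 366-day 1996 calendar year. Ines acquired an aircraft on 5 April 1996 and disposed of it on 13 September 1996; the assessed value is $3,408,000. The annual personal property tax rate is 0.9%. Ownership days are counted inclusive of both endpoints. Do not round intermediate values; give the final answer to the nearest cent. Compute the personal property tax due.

Days held (5 April – 13 September 1996): 162 out of 366
Tax = $3,408,000 × 0.9% × 162/366 = $13,576.1311

$13,576.13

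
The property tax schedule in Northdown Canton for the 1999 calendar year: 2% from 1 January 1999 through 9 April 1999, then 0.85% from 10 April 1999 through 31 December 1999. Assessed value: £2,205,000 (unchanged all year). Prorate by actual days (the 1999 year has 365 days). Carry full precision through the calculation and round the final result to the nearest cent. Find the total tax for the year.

1 January – 9 April 1999: 99 days at 2% → £2,205,000 × 2% × 99/365 = £11,961.3699
10 April – 31 December 1999: 266 days at 0.85% → £2,205,000 × 0.85% × 266/365 = £13,658.9178
Total = £25,620.2877

£25,620.29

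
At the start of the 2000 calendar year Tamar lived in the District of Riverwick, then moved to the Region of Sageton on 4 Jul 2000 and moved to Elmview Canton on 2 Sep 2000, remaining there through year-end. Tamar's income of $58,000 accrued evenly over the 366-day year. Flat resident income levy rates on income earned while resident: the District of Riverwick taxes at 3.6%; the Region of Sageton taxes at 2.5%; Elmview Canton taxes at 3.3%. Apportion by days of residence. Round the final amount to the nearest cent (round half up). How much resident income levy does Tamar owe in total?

The District of Riverwick, 1 Jan – 3 Jul 2000: 185 days → $58,000 × 3.6% × 185/366 = $1,055.4098
The Region of Sageton, 4 Jul – 1 Sep 2000: 60 days → $58,000 × 2.5% × 60/366 = $237.7049
Elmview Canton, 2 Sep – 31 Dec 2000: 121 days → $58,000 × 3.3% × 121/366 = $632.7705
Total = $1,925.8852

$1,925.89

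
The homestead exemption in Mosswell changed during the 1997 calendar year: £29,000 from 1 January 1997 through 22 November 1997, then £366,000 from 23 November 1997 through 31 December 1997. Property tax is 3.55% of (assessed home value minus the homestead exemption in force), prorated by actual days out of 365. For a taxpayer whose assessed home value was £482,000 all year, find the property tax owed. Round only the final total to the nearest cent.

£14,803.21

1 January – 22 November 1997: 326 days, exemption £29,000 → (£482,000 − £29,000) × 3.55% × 326/365 = £14,363.2027
23 November – 31 December 1997: 39 days, exemption £366,000 → (£482,000 − £366,000) × 3.55% × 39/365 = £440.0055
Total = £14,803.2082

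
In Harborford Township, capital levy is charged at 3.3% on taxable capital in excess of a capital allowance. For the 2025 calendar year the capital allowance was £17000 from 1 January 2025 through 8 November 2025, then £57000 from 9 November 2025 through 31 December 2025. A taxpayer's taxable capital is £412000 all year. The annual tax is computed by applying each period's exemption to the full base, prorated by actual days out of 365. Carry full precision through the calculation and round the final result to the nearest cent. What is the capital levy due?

1 January – 8 November 2025: 312 days, exemption £17000 → (£412000 − £17000) × 3.3% × 312/365 = £11142.2466
9 November – 31 December 2025: 53 days, exemption £57000 → (£412000 − £57000) × 3.3% × 53/365 = £1701.0822
Total = £12843.3288

£12843.33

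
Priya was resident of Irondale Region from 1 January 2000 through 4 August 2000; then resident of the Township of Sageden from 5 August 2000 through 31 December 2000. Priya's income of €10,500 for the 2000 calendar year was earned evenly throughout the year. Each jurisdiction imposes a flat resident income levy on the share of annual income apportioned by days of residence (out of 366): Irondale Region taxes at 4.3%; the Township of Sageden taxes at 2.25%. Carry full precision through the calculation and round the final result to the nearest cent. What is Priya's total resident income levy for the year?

Irondale Region, 1 January – 4 August 2000: 217 days → €10,500 × 4.3% × 217/366 = €267.6926
The Township of Sageden, 5 August – 31 December 2000: 149 days → €10,500 × 2.25% × 149/366 = €96.1783
Total = €363.8709

€363.87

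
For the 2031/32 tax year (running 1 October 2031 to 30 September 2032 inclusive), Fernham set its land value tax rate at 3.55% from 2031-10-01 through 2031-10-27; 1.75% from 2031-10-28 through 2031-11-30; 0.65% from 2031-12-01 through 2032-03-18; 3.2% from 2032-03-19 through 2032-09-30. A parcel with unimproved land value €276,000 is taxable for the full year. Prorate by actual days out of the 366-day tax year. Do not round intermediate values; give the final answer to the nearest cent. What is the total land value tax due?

€6,435.48

2031-10-01 to 2031-10-27: 27 days at 3.55% → €276,000 × 3.55% × 27/366 = €722.8033
2031-10-28 to 2031-11-30: 34 days at 1.75% → €276,000 × 1.75% × 34/366 = €448.6885
2031-12-01 to 2032-03-18: 109 days at 0.65% → €276,000 × 0.65% × 109/366 = €534.2787
2032-03-19 to 2032-09-30: 196 days at 3.2% → €276,000 × 3.2% × 196/366 = €4,729.7049
Total = €6,435.4754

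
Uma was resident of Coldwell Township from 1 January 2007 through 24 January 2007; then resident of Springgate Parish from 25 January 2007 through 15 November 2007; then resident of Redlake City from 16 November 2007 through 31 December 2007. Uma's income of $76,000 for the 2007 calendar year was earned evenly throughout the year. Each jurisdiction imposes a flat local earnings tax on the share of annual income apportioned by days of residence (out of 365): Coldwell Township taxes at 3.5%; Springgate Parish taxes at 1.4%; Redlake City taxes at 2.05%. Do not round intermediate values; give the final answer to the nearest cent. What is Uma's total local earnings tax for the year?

Coldwell Township, 1 January – 24 January 2007: 24 days → $76,000 × 3.5% × 24/365 = $174.9041
Springgate Parish, 25 January – 15 November 2007: 295 days → $76,000 × 1.4% × 295/365 = $859.9452
Redlake City, 16 November – 31 December 2007: 46 days → $76,000 × 2.05% × 46/365 = $196.3507
Total = $1,231.2000

$1,231.20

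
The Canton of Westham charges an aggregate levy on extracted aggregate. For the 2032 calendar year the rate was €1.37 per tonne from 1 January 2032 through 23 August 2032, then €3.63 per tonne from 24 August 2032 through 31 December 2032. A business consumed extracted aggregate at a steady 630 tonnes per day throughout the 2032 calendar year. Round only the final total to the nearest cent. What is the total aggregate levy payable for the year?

€500988.60

1 January – 23 August 2032: 236 days × 630 tonnes/day = 148,680 tonnes at €1.37/tonne → €203691.60
24 August – 31 December 2032: 130 days × 630 tonnes/day = 81,900 tonnes at €3.63/tonne → €297297.00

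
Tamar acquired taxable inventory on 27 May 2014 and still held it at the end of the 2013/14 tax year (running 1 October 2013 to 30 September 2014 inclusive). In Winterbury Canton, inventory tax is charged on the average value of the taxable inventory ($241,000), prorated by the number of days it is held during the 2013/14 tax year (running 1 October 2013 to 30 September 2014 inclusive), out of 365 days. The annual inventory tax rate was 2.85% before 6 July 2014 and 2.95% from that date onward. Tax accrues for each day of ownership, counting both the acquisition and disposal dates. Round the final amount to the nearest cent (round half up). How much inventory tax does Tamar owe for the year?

$2,447.31

27 May – 5 July 2014: 40 days at 2.85% → $241,000 × 2.85% × 40/365 = $752.7123
6 July – 30 September 2014: 87 days at 2.95% → $241,000 × 2.95% × 87/365 = $1,694.5932
Total = $2,447.3055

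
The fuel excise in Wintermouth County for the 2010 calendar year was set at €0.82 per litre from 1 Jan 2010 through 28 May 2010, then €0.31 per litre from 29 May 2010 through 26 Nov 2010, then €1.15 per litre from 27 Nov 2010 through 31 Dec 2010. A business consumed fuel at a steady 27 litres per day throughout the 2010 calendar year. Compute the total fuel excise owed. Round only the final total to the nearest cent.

1 Jan – 28 May 2010: 148 days × 27 litres/day = 3,996 litres at €0.82/litre → €3,276.72
29 May – 26 Nov 2010: 182 days × 27 litres/day = 4,914 litres at €0.31/litre → €1,523.34
27 Nov – 31 Dec 2010: 35 days × 27 litres/day = 945 litres at €1.15/litre → €1,086.75

€5,886.81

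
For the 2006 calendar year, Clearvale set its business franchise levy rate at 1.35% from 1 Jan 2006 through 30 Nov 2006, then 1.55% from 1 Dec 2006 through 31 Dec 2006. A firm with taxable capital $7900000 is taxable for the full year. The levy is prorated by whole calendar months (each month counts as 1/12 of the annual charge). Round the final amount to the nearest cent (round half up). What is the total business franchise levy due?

1 Jan – 30 Nov 2006: 11 months at 1.35% → $7900000 × 1.35% × 11/12 = $97762.5000
1 Dec – 31 Dec 2006: 1 month at 1.55% → $7900000 × 1.55% × 1/12 = $10204.1667
Total = $107966.6667

$107966.67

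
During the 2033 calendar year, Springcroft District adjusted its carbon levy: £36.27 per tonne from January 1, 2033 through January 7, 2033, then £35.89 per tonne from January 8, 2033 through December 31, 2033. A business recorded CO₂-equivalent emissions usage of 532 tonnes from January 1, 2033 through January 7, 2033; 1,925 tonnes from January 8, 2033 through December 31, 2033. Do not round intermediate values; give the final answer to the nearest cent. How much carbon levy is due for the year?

£88,383.89

January 1 – January 7, 2033: 532 tonnes at £36.27/tonne → £19,295.64
January 8 – December 31, 2033: 1,925 tonnes at £35.89/tonne → £69,088.25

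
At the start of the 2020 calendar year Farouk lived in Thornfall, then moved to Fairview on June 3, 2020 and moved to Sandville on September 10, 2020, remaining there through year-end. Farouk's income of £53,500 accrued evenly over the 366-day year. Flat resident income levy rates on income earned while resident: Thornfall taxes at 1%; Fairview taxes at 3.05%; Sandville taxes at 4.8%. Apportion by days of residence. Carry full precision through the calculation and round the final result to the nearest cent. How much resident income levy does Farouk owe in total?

Thornfall, January 1 – June 2, 2020: 154 days → £53,500 × 1% × 154/366 = £225.1093
Fairview, June 3 – September 9, 2020: 99 days → £53,500 × 3.05% × 99/366 = £441.3750
Sandville, September 10 – December 31, 2020: 113 days → £53,500 × 4.8% × 113/366 = £792.8525
Total = £1,459.3367

£1,459.34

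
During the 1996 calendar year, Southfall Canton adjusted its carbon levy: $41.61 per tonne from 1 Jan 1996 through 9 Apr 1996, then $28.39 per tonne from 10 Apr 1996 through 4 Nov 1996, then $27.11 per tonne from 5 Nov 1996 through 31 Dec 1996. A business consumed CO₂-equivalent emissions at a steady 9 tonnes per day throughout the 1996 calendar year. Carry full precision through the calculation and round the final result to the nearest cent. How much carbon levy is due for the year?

1 Jan – 9 Apr 1996: 100 days × 9 tonnes/day = 900 tonnes at $41.61/tonne → $37,449.00
10 Apr – 4 Nov 1996: 209 days × 9 tonnes/day = 1,881 tonnes at $28.39/tonne → $53,401.59
5 Nov – 31 Dec 1996: 57 days × 9 tonnes/day = 513 tonnes at $27.11/tonne → $13,907.43

$104,758.02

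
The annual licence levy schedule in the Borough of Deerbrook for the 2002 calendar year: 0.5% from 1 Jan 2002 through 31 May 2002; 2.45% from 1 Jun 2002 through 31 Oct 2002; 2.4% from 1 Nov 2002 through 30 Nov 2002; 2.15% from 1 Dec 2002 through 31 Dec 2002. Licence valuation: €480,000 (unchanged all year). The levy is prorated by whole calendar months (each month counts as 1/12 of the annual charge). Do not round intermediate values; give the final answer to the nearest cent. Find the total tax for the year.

1 Jan – 31 May 2002: 5 months at 0.5% → €480,000 × 0.5% × 5/12 = €1,000.0000
1 Jun – 31 Oct 2002: 5 months at 2.45% → €480,000 × 2.45% × 5/12 = €4,900.0000
1 Nov – 30 Nov 2002: 1 month at 2.4% → €480,000 × 2.4% × 1/12 = €960.0000
1 Dec – 31 Dec 2002: 1 month at 2.15% → €480,000 × 2.15% × 1/12 = €860.0000
Total = €7,720.0000

€7,720.00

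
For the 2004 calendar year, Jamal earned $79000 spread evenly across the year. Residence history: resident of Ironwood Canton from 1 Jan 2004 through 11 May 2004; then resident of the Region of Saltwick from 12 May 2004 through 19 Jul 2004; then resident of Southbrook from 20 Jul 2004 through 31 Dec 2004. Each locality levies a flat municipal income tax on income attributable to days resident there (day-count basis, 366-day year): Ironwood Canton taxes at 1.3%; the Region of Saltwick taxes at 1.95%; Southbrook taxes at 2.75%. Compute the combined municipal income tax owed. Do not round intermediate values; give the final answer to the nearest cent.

Ironwood Canton, 1 Jan – 11 May 2004: 132 days → $79000 × 1.3% × 132/366 = $370.3934
The Region of Saltwick, 12 May – 19 Jul 2004: 69 days → $79000 × 1.95% × 69/366 = $290.4221
Southbrook, 20 Jul – 31 Dec 2004: 165 days → $79000 × 2.75% × 165/366 = $979.4057
Total = $1640.2213

$1640.22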